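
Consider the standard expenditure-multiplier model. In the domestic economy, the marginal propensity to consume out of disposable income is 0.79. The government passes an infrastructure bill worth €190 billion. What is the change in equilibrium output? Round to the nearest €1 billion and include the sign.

Expenditure multiplier = 1/(1 − MPC) = 1/(1 − 0.79) = 1/0.21 ≈ 4.762.
ΔY = k × ΔG = (+€190 billion) / 0.21 ≈ +€905 billion.

+€905 billion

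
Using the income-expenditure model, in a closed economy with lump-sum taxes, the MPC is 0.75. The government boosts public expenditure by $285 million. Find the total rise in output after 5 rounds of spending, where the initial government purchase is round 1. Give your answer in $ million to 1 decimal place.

$869.5 million

Round 1 adds ΔG = $285 million; each later round is MPC = 0.75 times the previous.
After 5 rounds: 285 + 213.75 + 160.3125 + 120.234375 + 90.17578125 = ΔG·(1 − c^5)/(1 − c) = 285 × (1 − 0.2373046875)/0.25 ≈ $869.5 million.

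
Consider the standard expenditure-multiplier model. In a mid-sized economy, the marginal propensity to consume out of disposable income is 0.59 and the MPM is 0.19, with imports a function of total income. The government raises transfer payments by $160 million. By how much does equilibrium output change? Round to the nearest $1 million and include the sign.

+$157 million

The transfer change shifts disposable income by +$160 million, so first-round consumption changes by c·ΔTR = 0.59 × (+$160 million) = +$94.4 million.
Expenditure multiplier = 1/(1 − c + m) = 1/(1 − 0.59 + 0.19) = 1/0.6 ≈ 1.667.
The transfer multiplier is c × k ≈ 0.983, so ΔY = k × (c·ΔTR) = (+$94.4 million) / 0.6 ≈ +$157 million.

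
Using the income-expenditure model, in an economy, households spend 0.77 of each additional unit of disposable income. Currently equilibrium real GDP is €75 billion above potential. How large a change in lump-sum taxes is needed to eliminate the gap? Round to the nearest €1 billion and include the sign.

+€22 billion

Spending multiplier = 1/(1 − MPC) = 1/(1 − 0.77) = 1/0.23 ≈ 4.348.
Tax multiplier = −c·k = −0.77/0.23 ≈ −3.348. Need ΔY = −€75 billion, so ΔT = ΔY/(−c·k) = −(−€75 billion) × 0.23 / 0.77 ≈ +€22 billion.
The government should raise lump-sum taxes by €22 billion.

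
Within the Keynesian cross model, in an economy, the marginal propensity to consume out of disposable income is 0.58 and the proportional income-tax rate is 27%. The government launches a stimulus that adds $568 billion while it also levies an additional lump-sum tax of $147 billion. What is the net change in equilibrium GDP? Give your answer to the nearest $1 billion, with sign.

Expenditure multiplier = 1/(1 − c(1−t)) = 1/(1 − 0.58×0.73) = 1/0.5766 ≈ 1.734.
ΔG contributes k·ΔG = (+$568 billion) / 0.5766 ≈ +$985.1 billion.
ΔT of +$147 billion changes first-round spending by −c·ΔT = −$85.26 billion, contributing k·(−c·ΔT) = (−$85.26 billion) / 0.5766 ≈ −$147.9 billion.
Net ΔY = k(ΔG − c·ΔT) = (+$482.74 billion) / 0.5766 ≈ +$837 billion.

+$837 billion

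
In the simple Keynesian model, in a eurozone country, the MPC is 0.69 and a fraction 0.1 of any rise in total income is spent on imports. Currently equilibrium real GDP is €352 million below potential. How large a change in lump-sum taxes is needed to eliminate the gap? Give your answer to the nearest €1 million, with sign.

−€209 million

Spending multiplier = 1/(1 − c + m) = 1/(1 − 0.69 + 0.1) = 1/0.41 ≈ 2.439.
Tax multiplier = −c·k = −0.69/0.41 ≈ −1.683. Need ΔY = +€352 million, so ΔT = ΔY/(−c·k) = −(+€352 million) × 0.41 / 0.69 ≈ −€209 million.
The government should cut lump-sum taxes by €209 million.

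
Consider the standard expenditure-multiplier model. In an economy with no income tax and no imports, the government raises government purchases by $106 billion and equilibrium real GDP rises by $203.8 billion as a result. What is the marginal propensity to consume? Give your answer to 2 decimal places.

0.48

Implied spending multiplier k = ΔY/ΔG = 203.8/106 ≈ 1.9226.
Since k = 1/(1 − MPC), MPC = 1 − 1/k = 1 − ΔG/ΔY = 1 − 106/203.8 ≈ 0.48.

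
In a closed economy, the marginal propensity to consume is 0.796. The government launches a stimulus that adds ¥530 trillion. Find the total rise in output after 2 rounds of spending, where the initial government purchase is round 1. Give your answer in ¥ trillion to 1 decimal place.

Round 1 adds ΔG = ¥530 trillion; each later round is MPC = 0.796 times the previous.
After 2 rounds: 530 + 421.88 = ΔG·(1 − c^2)/(1 − c) = 530 × (1 − 0.633616)/0.204 ≈ ¥951.9 trillion.

¥951.9 trillion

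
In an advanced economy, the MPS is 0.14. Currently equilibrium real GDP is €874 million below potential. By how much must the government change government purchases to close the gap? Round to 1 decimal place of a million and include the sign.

+€122.4 million

MPC = 1 − MPS = 1 − 0.14 = 0.86.
Spending multiplier = 1/(1 − MPC) = 1/(1 − 0.86) = 1/0.14 ≈ 7.143.
Need ΔY = +€874 million, so ΔG = ΔY/k = (+€874 million) × 0.14 ≈ +€122.4 million.
The government should increase government purchases by €122.4 million.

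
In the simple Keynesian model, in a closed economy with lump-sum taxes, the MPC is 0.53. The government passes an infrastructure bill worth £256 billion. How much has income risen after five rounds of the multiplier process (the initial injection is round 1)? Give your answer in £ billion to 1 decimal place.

Round 1 adds ΔG = £256 billion; each later round is MPC = 0.53 times the previous.
After 5 rounds: 256 + 135.68 + 71.9104 + 38.112512 + 20.19963136 = ΔG·(1 − c^5)/(1 − c) = 256 × (1 − 0.0418195493)/0.47 ≈ £521.9 billion.

£521.9 billion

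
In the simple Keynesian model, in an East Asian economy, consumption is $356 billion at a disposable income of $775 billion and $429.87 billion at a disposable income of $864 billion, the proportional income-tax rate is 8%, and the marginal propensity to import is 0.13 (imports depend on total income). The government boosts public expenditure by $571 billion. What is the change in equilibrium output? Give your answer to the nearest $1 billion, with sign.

MPC = ΔC/ΔYd = (429.87 − 356)/(864 − 775) = 73.87/89 = 0.83.
Government-spending multiplier = 1/(1 − c(1−t) + m) = 1/(1 − 0.83×0.92 + 0.13) = 1/0.3664 ≈ 2.729.
ΔY = k × ΔG = (+$571 billion) / 0.3664 ≈ +$1,558 billion.

+$1,558 billion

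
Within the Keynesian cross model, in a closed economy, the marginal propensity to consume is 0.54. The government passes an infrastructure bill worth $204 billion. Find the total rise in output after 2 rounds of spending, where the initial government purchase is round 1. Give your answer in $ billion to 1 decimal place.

$314.2 billion

Round 1 adds ΔG = $204 billion; each later round is MPC = 0.54 times the previous.
After 2 rounds: 204 + 110.16 = ΔG·(1 − c^2)/(1 − c) = 204 × (1 − 0.2916)/0.46 ≈ $314.2 billion.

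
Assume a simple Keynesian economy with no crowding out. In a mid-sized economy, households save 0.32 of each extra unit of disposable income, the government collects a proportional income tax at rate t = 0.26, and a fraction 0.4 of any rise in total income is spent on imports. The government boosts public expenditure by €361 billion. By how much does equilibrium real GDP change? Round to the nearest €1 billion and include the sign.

MPC = 1 − MPS = 1 − 0.32 = 0.68.
Spending multiplier = 1/(1 − c(1−t) + m) = 1/(1 − 0.68×0.74 + 0.4) = 1/0.8968 ≈ 1.115.
ΔY = k × ΔG = (+€361 billion) / 0.8968 ≈ +€403 billion.

+€403 billion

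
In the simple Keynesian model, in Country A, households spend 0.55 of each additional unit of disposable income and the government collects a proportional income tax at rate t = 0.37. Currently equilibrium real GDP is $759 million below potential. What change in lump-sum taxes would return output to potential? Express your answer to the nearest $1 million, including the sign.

−$902 million

Spending multiplier = 1/(1 − c(1−t)) = 1/(1 − 0.55×0.63) = 1/0.6535 ≈ 1.53.
Tax multiplier = −c·k = −0.55/0.6535 ≈ −0.842. Need ΔY = +$759 million, so ΔT = ΔY/(−c·k) = −(+$759 million) × 0.6535 / 0.55 ≈ −$902 million.
The government should cut lump-sum taxes by $902 million.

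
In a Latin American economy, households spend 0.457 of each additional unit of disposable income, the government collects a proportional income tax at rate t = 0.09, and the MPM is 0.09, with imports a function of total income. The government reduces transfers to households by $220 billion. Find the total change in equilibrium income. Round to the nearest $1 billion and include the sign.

−$149 billion

The transfer change shifts disposable income by −$220 billion, so first-round consumption changes by c·ΔTR = 0.457 × (−$220 billion) = −$100.54 billion.
Expenditure multiplier = 1/(1 − c(1−t) + m) = 1/(1 − 0.457×0.91 + 0.09) = 1/0.67413 ≈ 1.483.
The transfer multiplier is c × k ≈ 0.678, so ΔY = k × (c·ΔTR) = (−$100.54 billion) / 0.67413 ≈ −$149 billion.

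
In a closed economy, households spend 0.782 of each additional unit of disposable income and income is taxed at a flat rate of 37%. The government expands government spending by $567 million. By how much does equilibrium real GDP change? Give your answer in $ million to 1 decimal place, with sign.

Spending multiplier = 1/(1 − c(1−t)) = 1/(1 − 0.782×0.63) = 1/0.50734 ≈ 1.971.
ΔY = k × ΔG = (+$567 million) / 0.50734 ≈ +$1,117.6 million.

+$1,117.6 million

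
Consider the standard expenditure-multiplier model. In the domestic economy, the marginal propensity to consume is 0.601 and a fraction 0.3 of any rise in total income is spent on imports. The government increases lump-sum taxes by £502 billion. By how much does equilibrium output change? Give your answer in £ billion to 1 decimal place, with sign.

−£431.6 billion

A lump-sum tax change of +£502 billion shifts disposable income by −£502 billion; first-round consumption changes by −c × ΔT = −0.601 × (+£502 billion) = −£301.702 billion.
Expenditure multiplier = 1/(1 − c + m) = 1/(1 − 0.601 + 0.3) = 1/0.699 ≈ 1.431.
The tax multiplier is −c × k ≈ −0.86, so ΔY = k × (−c·ΔT) = (−£301.702 billion) / 0.699 ≈ −£431.6 billion.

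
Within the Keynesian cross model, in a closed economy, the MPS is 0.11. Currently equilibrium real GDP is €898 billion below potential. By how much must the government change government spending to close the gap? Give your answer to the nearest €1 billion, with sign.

MPC = 1 − MPS = 1 − 0.11 = 0.89.
Spending multiplier = 1/(1 − MPC) = 1/(1 − 0.89) = 1/0.11 ≈ 9.091.
Need ΔY = +€898 billion, so ΔG = ΔY/k = (+€898 billion) × 0.11 ≈ +€99 billion.
The government should increase government spending by €99 billion.

+€99 billion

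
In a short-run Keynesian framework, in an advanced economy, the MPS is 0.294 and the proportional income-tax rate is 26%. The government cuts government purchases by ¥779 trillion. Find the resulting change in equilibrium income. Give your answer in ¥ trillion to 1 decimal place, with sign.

MPC = 1 − MPS = 1 − 0.294 = 0.706.
Spending multiplier = 1/(1 − c(1−t)) = 1/(1 − 0.706×0.74) = 1/0.47756 ≈ 2.094.
ΔY = k × ΔG = (−¥779 trillion) / 0.47756 ≈ −¥1,631.2 trillion.

−¥1,631.2 trillion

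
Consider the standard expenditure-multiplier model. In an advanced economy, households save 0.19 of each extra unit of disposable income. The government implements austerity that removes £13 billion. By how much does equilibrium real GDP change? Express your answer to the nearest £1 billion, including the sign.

MPC = 1 − MPS = 1 − 0.19 = 0.81.
Expenditure multiplier = 1/(1 − MPC) = 1/(1 − 0.81) = 1/0.19 ≈ 5.263.
ΔY = k × ΔG = (−£13 billion) / 0.19 ≈ −£68 billion.

−£68 billion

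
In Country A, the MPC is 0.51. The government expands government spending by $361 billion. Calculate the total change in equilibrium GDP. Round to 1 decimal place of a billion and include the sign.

Expenditure multiplier = 1/(1 − MPC) = 1/(1 − 0.51) = 1/0.49 ≈ 2.041.
ΔY = k × ΔG = (+$361 billion) / 0.49 ≈ +$736.7 billion.

+$736.7 billion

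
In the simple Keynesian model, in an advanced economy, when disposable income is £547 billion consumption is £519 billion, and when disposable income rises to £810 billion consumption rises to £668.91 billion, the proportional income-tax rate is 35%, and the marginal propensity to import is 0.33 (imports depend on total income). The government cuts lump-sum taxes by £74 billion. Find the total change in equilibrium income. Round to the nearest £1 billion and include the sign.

+£44 billion

MPC = ΔC/ΔYd = (668.91 − 519)/(810 − 547) = 149.91/263 = 0.57.
A lump-sum tax change of −£74 billion shifts disposable income by +£74 billion; first-round consumption changes by −c × ΔT = −0.57 × (−£74 billion) = +£42.18 billion.
Expenditure multiplier = 1/(1 − c(1−t) + m) = 1/(1 − 0.57×0.65 + 0.33) = 1/0.9595 ≈ 1.042.
The tax multiplier is −c × k ≈ −0.594, so ΔY = k × (−c·ΔT) = (+£42.18 billion) / 0.9595 ≈ +£44 billion.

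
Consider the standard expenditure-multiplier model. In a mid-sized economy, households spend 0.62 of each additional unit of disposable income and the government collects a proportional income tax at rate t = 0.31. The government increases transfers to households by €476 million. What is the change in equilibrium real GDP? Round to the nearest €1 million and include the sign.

+€516 million

The transfer change shifts disposable income by +€476 million, so first-round consumption changes by c·ΔTR = 0.62 × (+€476 million) = +€295.12 million.
Expenditure multiplier = 1/(1 − c(1−t)) = 1/(1 − 0.62×0.69) = 1/0.5722 ≈ 1.748.
The transfer multiplier is c × k ≈ 1.084, so ΔY = k × (c·ΔTR) = (+€295.12 million) / 0.5722 ≈ +€516 million.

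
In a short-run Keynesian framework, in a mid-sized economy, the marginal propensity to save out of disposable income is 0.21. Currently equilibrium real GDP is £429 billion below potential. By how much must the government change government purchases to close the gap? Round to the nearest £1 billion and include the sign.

MPC = 1 − MPS = 1 − 0.21 = 0.79.
Spending multiplier = 1/(1 − MPC) = 1/(1 − 0.79) = 1/0.21 ≈ 4.762.
Need ΔY = +£429 billion, so ΔG = ΔY/k = (+£429 billion) × 0.21 ≈ +£90 billion.
The government should increase government purchases by £90 billion.

+£90 billion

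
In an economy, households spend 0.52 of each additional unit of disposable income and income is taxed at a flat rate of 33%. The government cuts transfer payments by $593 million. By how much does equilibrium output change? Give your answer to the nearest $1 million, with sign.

−$473 million

The transfer change shifts disposable income by −$593 million, so first-round consumption changes by c·ΔTR = 0.52 × (−$593 million) = −$308.36 million.
Expenditure multiplier = 1/(1 − c(1−t)) = 1/(1 − 0.52×0.67) = 1/0.6516 ≈ 1.535.
The transfer multiplier is c × k ≈ 0.798, so ΔY = k × (c·ΔTR) = (−$308.36 million) / 0.6516 ≈ −$473 million.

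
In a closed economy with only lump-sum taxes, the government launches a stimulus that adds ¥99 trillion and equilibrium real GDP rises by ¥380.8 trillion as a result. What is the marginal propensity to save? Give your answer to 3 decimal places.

Implied spending multiplier k = ΔY/ΔG = 380.8/99 ≈ 3.8465.
Since k = 1/(1 − MPC), MPC = 1 − 1/k = 1 − ΔG/ΔY = 1 − 99/380.8 ≈ 0.740.
MPS = 1 − MPC = 0.260.

0.260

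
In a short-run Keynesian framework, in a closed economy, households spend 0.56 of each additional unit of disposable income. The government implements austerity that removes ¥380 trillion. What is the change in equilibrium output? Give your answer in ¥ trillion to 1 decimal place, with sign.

Government-spending multiplier = 1/(1 − MPC) = 1/(1 − 0.56) = 1/0.44 ≈ 2.273.
ΔY = k × ΔG = (−¥380 trillion) / 0.44 ≈ −¥863.6 trillion.

−¥863.6 trillion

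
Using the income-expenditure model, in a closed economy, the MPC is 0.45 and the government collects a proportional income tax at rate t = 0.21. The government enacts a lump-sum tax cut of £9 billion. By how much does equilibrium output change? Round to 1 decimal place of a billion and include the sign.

+£6.3 billion

A lump-sum tax change of −£9 billion shifts disposable income by +£9 billion; first-round consumption changes by −c × ΔT = −0.45 × (−£9 billion) = +£4.05 billion.
Expenditure multiplier = 1/(1 − c(1−t)) = 1/(1 − 0.45×0.79) = 1/0.6445 ≈ 1.552.
The tax multiplier is −c × k ≈ −0.698, so ΔY = k × (−c·ΔT) = (+£4.05 billion) / 0.6445 ≈ +£6.3 billion.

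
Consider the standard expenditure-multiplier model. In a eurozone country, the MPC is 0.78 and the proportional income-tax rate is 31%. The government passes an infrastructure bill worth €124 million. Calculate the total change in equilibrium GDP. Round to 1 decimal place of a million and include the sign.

Expenditure multiplier = 1/(1 − c(1−t)) = 1/(1 − 0.78×0.69) = 1/0.4618 ≈ 2.165.
ΔY = k × ΔG = (+€124 million) / 0.4618 ≈ +€268.5 million.

+€268.5 million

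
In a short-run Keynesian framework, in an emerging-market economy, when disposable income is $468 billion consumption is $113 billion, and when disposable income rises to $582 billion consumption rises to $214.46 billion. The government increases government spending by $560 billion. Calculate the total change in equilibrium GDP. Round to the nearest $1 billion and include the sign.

+$5,091 billion

MPC = ΔC/ΔYd = (214.46 − 113)/(582 − 468) = 101.46/114 = 0.89.
Government-spending multiplier = 1/(1 − MPC) = 1/(1 − 0.89) = 1/0.11 ≈ 9.091.
ΔY = k × ΔG = (+$560 billion) / 0.11 ≈ +$5,091 billion.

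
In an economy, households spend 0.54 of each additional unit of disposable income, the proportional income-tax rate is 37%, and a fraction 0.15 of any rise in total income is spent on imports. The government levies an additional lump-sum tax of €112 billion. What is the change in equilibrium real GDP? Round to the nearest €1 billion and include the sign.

−€75 billion

A lump-sum tax change of +€112 billion shifts disposable income by −€112 billion; first-round consumption changes by −c × ΔT = −0.54 × (+€112 billion) = −€60.48 billion.
Expenditure multiplier = 1/(1 − c(1−t) + m) = 1/(1 − 0.54×0.63 + 0.15) = 1/0.8098 ≈ 1.235.
The tax multiplier is −c × k ≈ −0.667, so ΔY = k × (−c·ΔT) = (−€60.48 billion) / 0.8098 ≈ −€75 billion.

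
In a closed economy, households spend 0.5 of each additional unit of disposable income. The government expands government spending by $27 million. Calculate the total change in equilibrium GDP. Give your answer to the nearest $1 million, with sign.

Government-spending multiplier = 1/(1 − MPC) = 1/(1 − 0.5) = 1/0.5 = 2.
ΔY = k × ΔG = (+$27 million) / 0.5 = +$54 million.

+$54 million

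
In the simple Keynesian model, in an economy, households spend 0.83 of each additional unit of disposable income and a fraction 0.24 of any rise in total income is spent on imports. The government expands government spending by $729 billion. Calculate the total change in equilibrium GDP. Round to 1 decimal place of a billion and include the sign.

Spending multiplier = 1/(1 − c + m) = 1/(1 − 0.83 + 0.24) = 1/0.41 ≈ 2.439.
ΔY = k × ΔG = (+$729 billion) / 0.41 ≈ +$1,778 billion.

+$1,778.0 billion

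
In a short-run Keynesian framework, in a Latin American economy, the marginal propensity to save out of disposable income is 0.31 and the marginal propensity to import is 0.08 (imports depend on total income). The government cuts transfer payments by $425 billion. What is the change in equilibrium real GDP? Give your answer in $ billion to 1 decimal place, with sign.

MPC = 1 − MPS = 1 − 0.31 = 0.69.
The transfer change shifts disposable income by −$425 billion, so first-round consumption changes by c·ΔTR = 0.69 × (−$425 billion) = −$293.25 billion.
Expenditure multiplier = 1/(1 − c + m) = 1/(1 − 0.69 + 0.08) = 1/0.39 ≈ 2.564.
The transfer multiplier is c × k ≈ 1.769, so ΔY = k × (c·ΔTR) = (−$293.25 billion) / 0.39 ≈ −$751.9 billion.

−$751.9 billion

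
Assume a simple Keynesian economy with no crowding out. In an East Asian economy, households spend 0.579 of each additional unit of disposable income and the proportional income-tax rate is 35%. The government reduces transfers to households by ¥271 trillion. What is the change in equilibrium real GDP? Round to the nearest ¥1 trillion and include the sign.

The transfer change shifts disposable income by −¥271 trillion, so first-round consumption changes by c·ΔTR = 0.579 × (−¥271 trillion) = −¥156.909 trillion.
Expenditure multiplier = 1/(1 − c(1−t)) = 1/(1 − 0.579×0.65) = 1/0.62365 ≈ 1.603.
The transfer multiplier is c × k ≈ 0.928, so ΔY = k × (c·ΔTR) = (−¥156.909 trillion) / 0.62365 ≈ −¥252 trillion.

−¥252 trillion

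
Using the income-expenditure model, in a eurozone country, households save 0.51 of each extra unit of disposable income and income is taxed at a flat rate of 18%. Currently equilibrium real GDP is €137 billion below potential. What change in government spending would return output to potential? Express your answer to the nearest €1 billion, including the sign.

MPC = 1 − MPS = 1 − 0.51 = 0.49.
Spending multiplier = 1/(1 − c(1−t)) = 1/(1 − 0.49×0.82) = 1/0.5982 ≈ 1.672.
Need ΔY = +€137 billion, so ΔG = ΔY/k = (+€137 billion) × 0.5982 ≈ +€82 billion.
The government should increase government spending by €82 billion.

+€82 billion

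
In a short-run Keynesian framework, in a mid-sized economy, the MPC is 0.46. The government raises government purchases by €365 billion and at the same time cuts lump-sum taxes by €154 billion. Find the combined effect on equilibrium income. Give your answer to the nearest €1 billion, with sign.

+€807 billion

Expenditure multiplier = 1/(1 − MPC) = 1/(1 − 0.46) = 1/0.54 ≈ 1.852.
ΔG contributes k·ΔG = (+€365 billion) / 0.54 ≈ +€675.9 billion.
ΔT of −€154 billion changes first-round spending by −c·ΔT = +€70.84 billion, contributing k·(−c·ΔT) = (+€70.84 billion) / 0.54 ≈ +€131.2 billion.
Net ΔY = k(ΔG − c·ΔT) = (+€435.84 billion) / 0.54 ≈ +€807 billion.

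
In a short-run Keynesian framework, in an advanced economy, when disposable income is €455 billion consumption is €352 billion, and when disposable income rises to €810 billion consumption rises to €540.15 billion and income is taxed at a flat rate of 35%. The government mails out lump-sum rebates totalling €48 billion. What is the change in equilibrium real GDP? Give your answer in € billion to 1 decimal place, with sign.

MPC = ΔC/ΔYd = (540.15 − 352)/(810 − 455) = 188.15/355 = 0.53.
A lump-sum tax change of −€48 billion shifts disposable income by +€48 billion; first-round consumption changes by −c × ΔT = −0.53 × (−€48 billion) = +€25.44 billion.
Expenditure multiplier = 1/(1 − c(1−t)) = 1/(1 − 0.53×0.65) = 1/0.6555 ≈ 1.526.
The tax multiplier is −c × k ≈ −0.809, so ΔY = k × (−c·ΔT) = (+€25.44 billion) / 0.6555 ≈ +€38.8 billion.

+€38.8 billion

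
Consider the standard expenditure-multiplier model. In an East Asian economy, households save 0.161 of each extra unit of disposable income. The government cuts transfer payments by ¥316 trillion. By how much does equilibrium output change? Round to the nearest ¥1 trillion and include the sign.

MPC = 1 − MPS = 1 − 0.161 = 0.839.
The transfer change shifts disposable income by −¥316 trillion, so first-round consumption changes by c·ΔTR = 0.839 × (−¥316 trillion) = −¥265.124 trillion.
Expenditure multiplier = 1/(1 − MPC) = 1/(1 − 0.839) = 1/0.161 ≈ 6.211.
The transfer multiplier is c × k ≈ 5.211, so ΔY = k × (c·ΔTR) = (−¥265.124 trillion) / 0.161 ≈ −¥1,647 trillion.

−¥1,647 trillion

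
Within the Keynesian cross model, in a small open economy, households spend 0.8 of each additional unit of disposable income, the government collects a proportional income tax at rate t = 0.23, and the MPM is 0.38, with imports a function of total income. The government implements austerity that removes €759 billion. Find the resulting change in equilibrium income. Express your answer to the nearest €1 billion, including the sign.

−€993 billion

Government-spending multiplier = 1/(1 − c(1−t) + m) = 1/(1 − 0.8×0.77 + 0.38) = 1/0.764 ≈ 1.309.
ΔY = k × ΔG = (−€759 billion) / 0.764 ≈ −€993 billion.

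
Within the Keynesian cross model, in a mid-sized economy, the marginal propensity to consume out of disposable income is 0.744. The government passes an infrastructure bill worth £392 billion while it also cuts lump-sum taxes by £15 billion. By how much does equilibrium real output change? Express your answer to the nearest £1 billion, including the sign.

Expenditure multiplier = 1/(1 − MPC) = 1/(1 − 0.744) = 1/0.256 ≈ 3.906.
ΔG contributes k·ΔG = (+£392 billion) / 0.256 ≈ +£1,531.3 billion.
ΔT of −£15 billion changes first-round spending by −c·ΔT = +£11.16 billion, contributing k·(−c·ΔT) = (+£11.16 billion) / 0.256 ≈ +£43.6 billion.
Net ΔY = k(ΔG − c·ΔT) = (+£403.16 billion) / 0.256 ≈ +£1,575 billion.

+£1,575 billion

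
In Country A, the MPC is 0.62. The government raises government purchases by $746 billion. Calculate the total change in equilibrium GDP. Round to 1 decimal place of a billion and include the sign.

Spending multiplier = 1/(1 − MPC) = 1/(1 − 0.62) = 1/0.38 ≈ 2.632.
ΔY = k × ΔG = (+$746 billion) / 0.38 ≈ +$1,963.2 billion.

+$1,963.2 billion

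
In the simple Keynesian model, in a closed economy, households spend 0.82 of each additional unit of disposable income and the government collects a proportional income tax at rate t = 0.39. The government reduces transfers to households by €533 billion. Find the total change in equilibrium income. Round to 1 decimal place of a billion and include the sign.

The transfer change shifts disposable income by −€533 billion, so first-round consumption changes by c·ΔTR = 0.82 × (−€533 billion) = −€437.06 billion.
Expenditure multiplier = 1/(1 − c(1−t)) = 1/(1 − 0.82×0.61) = 1/0.4998 ≈ 2.001.
The transfer multiplier is c × k ≈ 1.641, so ΔY = k × (c·ΔTR) = (−€437.06 billion) / 0.4998 ≈ −€874.5 billion.

−€874.5 billion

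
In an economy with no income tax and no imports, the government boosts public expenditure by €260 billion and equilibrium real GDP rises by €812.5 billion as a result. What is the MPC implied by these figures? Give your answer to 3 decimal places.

Implied spending multiplier k = ΔY/ΔG = 812.5/260 = 3.125.
Since k = 1/(1 − MPC), MPC = 1 − 1/k = 1 − ΔG/ΔY = 1 − 260/812.5 = 0.680.

0.680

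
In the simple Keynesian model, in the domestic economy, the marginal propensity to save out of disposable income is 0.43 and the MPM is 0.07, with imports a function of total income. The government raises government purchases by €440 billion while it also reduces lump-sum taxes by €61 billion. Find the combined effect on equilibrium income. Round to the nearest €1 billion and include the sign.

+€950 billion

MPC = 1 − MPS = 1 − 0.43 = 0.57.
Expenditure multiplier = 1/(1 − c + m) = 1/(1 − 0.57 + 0.07) = 1/0.5 = 2.
ΔG contributes k·ΔG = (+€440 billion) / 0.5 = +€880 billion.
ΔT of −€61 billion changes first-round spending by −c·ΔT = +€34.77 billion, contributing k·(−c·ΔT) = (+€34.77 billion) / 0.5 ≈ +€69.5 billion.
Net ΔY = k(ΔG − c·ΔT) = (+€474.77 billion) / 0.5 ≈ +€950 billion.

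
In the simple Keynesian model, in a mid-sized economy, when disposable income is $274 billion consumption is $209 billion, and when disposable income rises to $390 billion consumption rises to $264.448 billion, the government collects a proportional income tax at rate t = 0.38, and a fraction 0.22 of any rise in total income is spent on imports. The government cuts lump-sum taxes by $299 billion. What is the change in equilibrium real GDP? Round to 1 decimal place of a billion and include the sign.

MPC = ΔC/ΔYd = (264.448 − 209)/(390 − 274) = 55.448/116 = 0.478.
A lump-sum tax change of −$299 billion shifts disposable income by +$299 billion; first-round consumption changes by −c × ΔT = −0.478 × (−$299 billion) = +$142.922 billion.
Expenditure multiplier = 1/(1 − c(1−t) + m) = 1/(1 − 0.478×0.62 + 0.22) = 1/0.92364 ≈ 1.083.
The tax multiplier is −c × k ≈ −0.518, so ΔY = k × (−c·ΔT) = (+$142.922 billion) / 0.92364 ≈ +$154.7 billion.

+$154.7 billion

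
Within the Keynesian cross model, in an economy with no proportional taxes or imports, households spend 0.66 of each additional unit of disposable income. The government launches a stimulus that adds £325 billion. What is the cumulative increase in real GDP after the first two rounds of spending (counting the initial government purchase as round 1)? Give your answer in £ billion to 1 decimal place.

Round 1 adds ΔG = £325 billion; each later round is MPC = 0.66 times the previous.
After 2 rounds: 325 + 214.5 = ΔG·(1 − c^2)/(1 − c) = 325 × (1 − 0.4356)/0.34 = £539.5 billion.

£539.5 billion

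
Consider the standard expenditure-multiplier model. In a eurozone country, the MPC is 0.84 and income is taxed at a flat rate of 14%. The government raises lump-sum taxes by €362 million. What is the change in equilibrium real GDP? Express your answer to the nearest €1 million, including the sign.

−€1,095 million

A lump-sum tax change of +€362 million shifts disposable income by −€362 million; first-round consumption changes by −c × ΔT = −0.84 × (+€362 million) = −€304.08 million.
Expenditure multiplier = 1/(1 − c(1−t)) = 1/(1 − 0.84×0.86) = 1/0.2776 ≈ 3.602.
The tax multiplier is −c × k ≈ −3.026, so ΔY = k × (−c·ΔT) = (−€304.08 million) / 0.2776 ≈ −€1,095 million.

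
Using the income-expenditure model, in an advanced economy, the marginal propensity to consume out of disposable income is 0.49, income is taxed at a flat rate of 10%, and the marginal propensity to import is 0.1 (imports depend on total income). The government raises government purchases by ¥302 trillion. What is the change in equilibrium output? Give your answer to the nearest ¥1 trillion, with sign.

+¥458 trillion

Government-spending multiplier = 1/(1 − c(1−t) + m) = 1/(1 − 0.49×0.9 + 0.1) = 1/0.659 ≈ 1.517.
ΔY = k × ΔG = (+¥302 trillion) / 0.659 ≈ +¥458 trillion.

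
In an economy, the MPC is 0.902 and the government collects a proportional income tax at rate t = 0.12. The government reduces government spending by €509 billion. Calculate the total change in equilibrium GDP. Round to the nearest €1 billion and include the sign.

−€2,468 billion

Expenditure multiplier = 1/(1 − c(1−t)) = 1/(1 − 0.902×0.88) = 1/0.20624 ≈ 4.849.
ΔY = k × ΔG = (−€509 billion) / 0.20624 ≈ −€2,468 billion.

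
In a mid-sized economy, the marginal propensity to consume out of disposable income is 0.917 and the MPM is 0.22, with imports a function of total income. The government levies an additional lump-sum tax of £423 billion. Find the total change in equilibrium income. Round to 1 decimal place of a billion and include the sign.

A lump-sum tax change of +£423 billion shifts disposable income by −£423 billion; first-round consumption changes by −c × ΔT = −0.917 × (+£423 billion) = −£387.891 billion.
Expenditure multiplier = 1/(1 − c + m) = 1/(1 − 0.917 + 0.22) = 1/0.303 ≈ 3.3.
The tax multiplier is −c × k ≈ −3.026, so ΔY = k × (−c·ΔT) = (−£387.891 billion) / 0.303 ≈ −£1,280.2 billion.

−£1,280.2 billion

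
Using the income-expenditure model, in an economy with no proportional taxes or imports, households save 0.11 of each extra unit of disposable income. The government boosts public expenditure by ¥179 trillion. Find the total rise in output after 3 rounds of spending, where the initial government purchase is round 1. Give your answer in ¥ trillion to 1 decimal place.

¥480.1 trillion

MPC = 1 − MPS = 1 − 0.11 = 0.89.
Round 1 adds ΔG = ¥179 trillion; each later round is MPC = 0.89 times the previous.
After 3 rounds: 179 + 159.31 + 141.7859 = ΔG·(1 − c^3)/(1 − c) = 179 × (1 − 0.704969)/0.11 ≈ ¥480.1 trillion.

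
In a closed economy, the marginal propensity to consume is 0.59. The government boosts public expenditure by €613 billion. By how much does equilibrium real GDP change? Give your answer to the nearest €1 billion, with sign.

Spending multiplier = 1/(1 − MPC) = 1/(1 − 0.59) = 1/0.41 ≈ 2.439.
ΔY = k × ΔG = (+€613 billion) / 0.41 ≈ +€1,495 billion.

+€1,495 billion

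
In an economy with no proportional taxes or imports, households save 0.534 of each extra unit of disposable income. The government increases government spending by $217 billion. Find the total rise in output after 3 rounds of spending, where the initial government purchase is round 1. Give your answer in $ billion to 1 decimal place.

$365.2 billion

MPC = 1 − MPS = 1 − 0.534 = 0.466.
Round 1 adds ΔG = $217 billion; each later round is MPC = 0.466 times the previous.
After 3 rounds: 217 + 101.122 + 47.122852 = ΔG·(1 − c^3)/(1 − c) = 217 × (1 − 0.101194696)/0.534 ≈ $365.2 billion.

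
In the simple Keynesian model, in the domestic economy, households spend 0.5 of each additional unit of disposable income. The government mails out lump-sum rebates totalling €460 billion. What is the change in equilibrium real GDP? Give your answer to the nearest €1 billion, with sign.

A lump-sum tax change of −€460 billion shifts disposable income by +€460 billion; first-round consumption changes by −c × ΔT = −0.5 × (−€460 billion) = +€230 billion.
Expenditure multiplier = 1/(1 − MPC) = 1/(1 − 0.5) = 1/0.5 = 2.
The tax multiplier is −c × k = −1, so ΔY = k × (−c·ΔT) = (+€230 billion) / 0.5 = +€460 billion.

+€460 billion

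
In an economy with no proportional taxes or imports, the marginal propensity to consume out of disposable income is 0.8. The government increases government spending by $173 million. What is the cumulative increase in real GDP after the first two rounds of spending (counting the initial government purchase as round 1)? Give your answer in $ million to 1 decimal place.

Round 1 adds ΔG = $173 million; each later round is MPC = 0.8 times the previous.
After 2 rounds: 173 + 138.4 = ΔG·(1 − c^2)/(1 − c) = 173 × (1 − 0.64)/0.2 = $311.4 million.

$311.4 million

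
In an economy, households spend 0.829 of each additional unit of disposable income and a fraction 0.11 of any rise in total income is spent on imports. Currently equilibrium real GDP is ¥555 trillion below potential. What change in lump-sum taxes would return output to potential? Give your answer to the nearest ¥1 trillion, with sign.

−¥188 trillion

Spending multiplier = 1/(1 − c + m) = 1/(1 − 0.829 + 0.11) = 1/0.281 ≈ 3.559.
Tax multiplier = −c·k = −0.829/0.281 ≈ −2.95. Need ΔY = +¥555 trillion, so ΔT = ΔY/(−c·k) = −(+¥555 trillion) × 0.281 / 0.829 ≈ −¥188 trillion.
The government should cut lump-sum taxes by ¥188 trillion.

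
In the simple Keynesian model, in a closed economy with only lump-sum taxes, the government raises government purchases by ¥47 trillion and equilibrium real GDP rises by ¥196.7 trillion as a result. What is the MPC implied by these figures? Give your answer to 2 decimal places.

0.76

Implied spending multiplier k = ΔY/ΔG = 196.7/47 ≈ 4.1851.
Since k = 1/(1 − MPC), MPC = 1 − 1/k = 1 − ΔG/ΔY = 1 − 47/196.7 ≈ 0.76.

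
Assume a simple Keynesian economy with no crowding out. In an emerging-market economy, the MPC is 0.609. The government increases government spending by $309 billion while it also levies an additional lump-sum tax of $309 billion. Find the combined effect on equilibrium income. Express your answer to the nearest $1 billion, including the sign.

+$309 billion

Expenditure multiplier = 1/(1 − MPC) = 1/(1 − 0.609) = 1/0.391 ≈ 2.558.
ΔG contributes k·ΔG = (+$309 billion) / 0.391 ≈ +$790.3 billion.
ΔT of +$309 billion changes first-round spending by −c·ΔT = −$188.181 billion, contributing k·(−c·ΔT) = (−$188.181 billion) / 0.391 ≈ −$481.3 billion.
With ΔG = ΔT and no other leakages, the balanced-budget multiplier is 1, so ΔY = ΔG = +$309 billion.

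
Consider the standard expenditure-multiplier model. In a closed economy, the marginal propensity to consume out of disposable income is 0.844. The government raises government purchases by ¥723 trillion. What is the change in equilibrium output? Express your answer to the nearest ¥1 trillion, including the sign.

+¥4,635 trillion

Expenditure multiplier = 1/(1 − MPC) = 1/(1 − 0.844) = 1/0.156 ≈ 6.41.
ΔY = k × ΔG = (+¥723 trillion) / 0.156 ≈ +¥4,635 trillion.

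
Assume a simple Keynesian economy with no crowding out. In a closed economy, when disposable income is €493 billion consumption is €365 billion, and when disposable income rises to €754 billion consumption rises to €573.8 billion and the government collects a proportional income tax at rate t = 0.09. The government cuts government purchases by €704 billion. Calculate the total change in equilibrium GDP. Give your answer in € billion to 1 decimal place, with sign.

MPC = ΔC/ΔYd = (573.8 − 365)/(754 − 493) = 208.8/261 = 0.8.
Expenditure multiplier = 1/(1 − c(1−t)) = 1/(1 − 0.8×0.91) = 1/0.272 ≈ 3.676.
ΔY = k × ΔG = (−€704 billion) / 0.272 ≈ −€2,588.2 billion.

−€2,588.2 billion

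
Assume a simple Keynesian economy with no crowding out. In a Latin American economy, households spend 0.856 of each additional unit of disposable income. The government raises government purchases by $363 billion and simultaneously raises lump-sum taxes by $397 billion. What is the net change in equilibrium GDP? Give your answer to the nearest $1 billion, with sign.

+$161 billion

Expenditure multiplier = 1/(1 − MPC) = 1/(1 − 0.856) = 1/0.144 ≈ 6.944.
ΔG contributes k·ΔG = (+$363 billion) / 0.144 ≈ +$2,520.8 billion.
ΔT of +$397 billion changes first-round spending by −c·ΔT = −$339.832 billion, contributing k·(−c·ΔT) = (−$339.832 billion) / 0.144 ≈ −$2,359.9 billion.
Net ΔY = k(ΔG − c·ΔT) = (+$23.168 billion) / 0.144 ≈ +$161 billion.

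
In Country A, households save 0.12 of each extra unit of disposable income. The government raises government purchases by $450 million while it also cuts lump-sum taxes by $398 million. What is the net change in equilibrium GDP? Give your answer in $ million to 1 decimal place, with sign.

MPC = 1 − MPS = 1 − 0.12 = 0.88.
Expenditure multiplier = 1/(1 − MPC) = 1/(1 − 0.88) = 1/0.12 ≈ 8.333.
ΔG contributes k·ΔG = (+$450 million) / 0.12 = +$3,750 million.
ΔT of −$398 million changes first-round spending by −c·ΔT = +$350.24 million, contributing k·(−c·ΔT) = (+$350.24 million) / 0.12 ≈ +$2,918.7 million.
Net ΔY = k(ΔG − c·ΔT) = (+$800.24 million) / 0.12 ≈ +$6,668.7 million.

+$6,668.7 million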